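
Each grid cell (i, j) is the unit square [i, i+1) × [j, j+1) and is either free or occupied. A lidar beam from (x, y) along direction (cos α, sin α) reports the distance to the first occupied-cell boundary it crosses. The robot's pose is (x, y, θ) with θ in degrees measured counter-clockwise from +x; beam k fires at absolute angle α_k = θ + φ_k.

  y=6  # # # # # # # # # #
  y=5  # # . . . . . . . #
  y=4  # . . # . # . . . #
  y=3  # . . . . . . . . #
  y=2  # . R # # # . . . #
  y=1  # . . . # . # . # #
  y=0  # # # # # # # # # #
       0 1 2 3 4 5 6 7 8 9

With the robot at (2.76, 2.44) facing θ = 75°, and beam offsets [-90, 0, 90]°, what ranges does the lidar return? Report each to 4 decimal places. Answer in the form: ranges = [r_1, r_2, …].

ranges = [0.2485, 1.6150, 1.8221]

beam 1: φ=-90°, α=345°
  d=(0.9659,-0.2588)  start (2,2)  tX=0.2485 tY=1.7000  stride 1/|dx|=1.0353 1/|dy|=3.8637
    cross x-line → (3,2), t=0.2485 (wall)
  → r_1 = 0.2485
beam 2: φ=0°, α=75°
  d=(0.2588,0.9659)  start (2,2)  tX=0.9273 tY=0.5798  stride 1/|dx|=3.8637 1/|dy|=1.0353
    cross y-line → (2,3), t=0.5798
    cross x-line → (3,3), t=0.9273
    cross y-line → (3,4), t=1.6150 (wall)
  → r_2 = 1.6150
beam 3: φ=90°, α=165°
  d=(-0.9659,0.2588)  start (2,2)  tX=0.7868 tY=2.1637  stride 1/|dx|=1.0353 1/|dy|=3.8637
    cross x-line → (1,2), t=0.7868
    cross x-line → (0,2), t=1.8221 (wall)
  → r_3 = 1.8221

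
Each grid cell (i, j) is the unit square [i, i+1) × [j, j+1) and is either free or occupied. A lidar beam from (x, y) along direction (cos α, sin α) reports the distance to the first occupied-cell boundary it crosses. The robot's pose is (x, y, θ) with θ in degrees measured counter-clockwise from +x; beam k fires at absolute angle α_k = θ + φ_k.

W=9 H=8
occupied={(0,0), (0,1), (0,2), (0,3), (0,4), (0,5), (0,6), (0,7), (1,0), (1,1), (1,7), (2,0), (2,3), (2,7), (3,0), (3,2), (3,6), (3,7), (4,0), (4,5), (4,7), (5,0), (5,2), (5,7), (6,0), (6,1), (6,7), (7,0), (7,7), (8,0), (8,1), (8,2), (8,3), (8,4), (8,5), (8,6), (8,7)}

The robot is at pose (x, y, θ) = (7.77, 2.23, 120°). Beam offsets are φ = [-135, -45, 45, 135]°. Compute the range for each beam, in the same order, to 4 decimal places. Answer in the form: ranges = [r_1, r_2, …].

beam 1: φ=-135°, α=345°
  d=(0.9659,-0.2588)  start (7,2)  tX=0.2381 tY=0.8887  stride 1/|dx|=1.0353 1/|dy|=3.8637
    cross x-line → (8,2), t=0.2381 (wall)
  → r_1 = 0.2381
beam 2: φ=-45°, α=75°
  d=(0.2588,0.9659)  start (7,2)  tX=0.8887 tY=0.7972  stride 1/|dx|=3.8637 1/|dy|=1.0353
    cross y-line → (7,3), t=0.7972
    cross x-line → (8,3), t=0.8887 (wall)
  → r_2 = 0.8887
beam 3: φ=45°, α=165°
  d=(-0.9659,0.2588)  start (7,2)  tX=0.7972 tY=2.9751  stride 1/|dx|=1.0353 1/|dy|=3.8637
    cross x-line → (6,2), t=0.7972
    cross x-line → (5,2), t=1.8324 (wall)
  → r_3 = 1.8324
beam 4: φ=135°, α=255°
  d=(-0.2588,-0.9659)  start (7,2)  tX=2.9751 tY=0.2381  stride 1/|dx|=3.8637 1/|dy|=1.0353
    cross y-line → (7,1), t=0.2381
    cross y-line → (7,0), t=1.2734 (wall)
  → r_4 = 1.2734

ranges = [0.2381, 0.8887, 1.8324, 1.2734]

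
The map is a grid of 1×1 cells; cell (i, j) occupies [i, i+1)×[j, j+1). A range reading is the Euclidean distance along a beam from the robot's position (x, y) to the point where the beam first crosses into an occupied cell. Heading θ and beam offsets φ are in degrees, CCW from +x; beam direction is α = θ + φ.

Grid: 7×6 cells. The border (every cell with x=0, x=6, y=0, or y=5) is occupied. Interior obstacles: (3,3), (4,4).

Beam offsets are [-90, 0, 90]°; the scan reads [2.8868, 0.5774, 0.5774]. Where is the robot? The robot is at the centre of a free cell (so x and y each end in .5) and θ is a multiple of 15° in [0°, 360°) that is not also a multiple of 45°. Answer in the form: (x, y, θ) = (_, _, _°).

(x, y, θ) = (3.5, 4.5, 300°)

Candidates: 18 free-cell centres × 16 headings = 288 poses. Raycast each; keep the one whose scan matches to 4 dp.
  (5.5, 3.5, 240°): beam 1 = 1.0000 ≠ 2.8868 ✗
  (5.5, 3.5, 210°): beam 1 = 1.0000 ≠ 2.8868 ✗
  (2.5, 3.5, 240°): beam 1 = 1.7321 ≠ 2.8868 ✗
  (5.5, 2.5, 195°): beam 1 = 1.9319 ≠ 2.8868 ✗
  (2.5, 4.5, 330°): beam 1 = 3.0000 ≠ 2.8868 ✗
  …
  (3.5, 4.5, 300°): r_1=2.8868, r_2=0.5774, r_3=0.5774 — all match ✓
Only this pose fits every beam.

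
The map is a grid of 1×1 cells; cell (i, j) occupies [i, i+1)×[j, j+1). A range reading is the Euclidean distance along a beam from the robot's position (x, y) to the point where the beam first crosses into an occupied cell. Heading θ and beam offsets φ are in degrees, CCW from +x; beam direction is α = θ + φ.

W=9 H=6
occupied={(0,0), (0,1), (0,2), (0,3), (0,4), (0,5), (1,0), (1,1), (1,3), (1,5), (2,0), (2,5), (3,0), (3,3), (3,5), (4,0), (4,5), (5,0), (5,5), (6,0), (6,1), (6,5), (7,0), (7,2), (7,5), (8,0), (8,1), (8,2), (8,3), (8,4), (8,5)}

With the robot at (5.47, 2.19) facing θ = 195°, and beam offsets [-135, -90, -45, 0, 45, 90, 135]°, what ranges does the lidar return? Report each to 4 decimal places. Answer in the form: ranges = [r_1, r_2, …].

ranges = [3.2447, 2.9091, 1.6974, 3.5924, 1.3741, 1.2320, 0.6120]

beam 1: φ=-135°, α=60°
  direction (0.5000, 0.8660); cell (5,2); t to first gridline: x 1.0600, y 0.9353 (then +2.0000 / +1.1547)
    (5,3) via y @ 0.9353
    (6,3) via x @ 1.0600
    (6,4) via y @ 2.0900
    (7,4) via x @ 3.0600
    (7,5) via y @ 3.2447  # hit
  → r_1 = 3.2447
beam 2: φ=-90°, α=105°
  direction (-0.2588, 0.9659); cell (5,2); t to first gridline: x 1.8159, y 0.8386 (then +3.8637 / +1.0353)
    (5,3) via y @ 0.8386
    (4,3) via x @ 1.8159
    (4,4) via y @ 1.8738
    (4,5) via y @ 2.9091  # hit
  → r_2 = 2.9091
beam 3: φ=-45°, α=150°
  direction (-0.8660, 0.5000); cell (5,2); t to first gridline: x 0.5427, y 1.6200 (then +1.1547 / +2.0000)
    (4,2) via x @ 0.5427
    (4,3) via y @ 1.6200
    (3,3) via x @ 1.6974  # hit
  → r_3 = 1.6974
beam 4: φ=0°, α=195°
  direction (-0.9659, -0.2588); cell (5,2); t to first gridline: x 0.4866, y 0.7341 (then +1.0353 / +3.8637)
    (4,2) via x @ 0.4866
    (4,1) via y @ 0.7341
    (3,1) via x @ 1.5219
    (2,1) via x @ 2.5571
    (1,1) via x @ 3.5924  # hit
  → r_4 = 3.5924
beam 5: φ=45°, α=240°
  direction (-0.5000, -0.8660); cell (5,2); t to first gridline: x 0.9400, y 0.2194 (then +2.0000 / +1.1547)
    (5,1) via y @ 0.2194
    (4,1) via x @ 0.9400
    (4,0) via y @ 1.3741  # hit
  → r_5 = 1.3741
beam 6: φ=90°, α=285°
  direction (0.2588, -0.9659); cell (5,2); t to first gridline: x 2.0478, y 0.1967 (then +3.8637 / +1.0353)
    (5,1) via y @ 0.1967
    (5,0) via y @ 1.2320  # hit
  → r_6 = 1.2320
beam 7: φ=135°, α=330°
  direction (0.8660, -0.5000); cell (5,2); t to first gridline: x 0.6120, y 0.3800 (then +1.1547 / +2.0000)
    (5,1) via y @ 0.3800
    (6,1) via x @ 0.6120  # hit
  → r_7 = 0.6120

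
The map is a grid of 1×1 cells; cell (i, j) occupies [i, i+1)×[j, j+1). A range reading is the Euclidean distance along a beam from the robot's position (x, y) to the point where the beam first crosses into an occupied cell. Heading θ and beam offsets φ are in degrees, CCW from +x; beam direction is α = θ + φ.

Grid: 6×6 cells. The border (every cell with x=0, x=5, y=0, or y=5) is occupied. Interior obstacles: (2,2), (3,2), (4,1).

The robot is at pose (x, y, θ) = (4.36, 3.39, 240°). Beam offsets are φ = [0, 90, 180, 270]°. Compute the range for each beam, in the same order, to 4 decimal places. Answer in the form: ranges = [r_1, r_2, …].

ranges = [0.7200, 0.7390, 1.2800, 3.2200]

beam 1: φ=0°, α=240°
  d=(-0.5000,-0.8660)  start (4,3)  tX=0.7200 tY=0.4503  stride 1/|dx|=2.0000 1/|dy|=1.1547
    cross y-line → (4,2), t=0.4503
    cross x-line → (3,2), t=0.7200 (wall)
  → r_1 = 0.7200
beam 2: φ=90°, α=330°
  d=(0.8660,-0.5000)  start (4,3)  tX=0.7390 tY=0.7800  stride 1/|dx|=1.1547 1/|dy|=2.0000
    cross x-line → (5,3), t=0.7390 (wall)
  → r_2 = 0.7390
beam 3: φ=180°, α=60°
  d=(0.5000,0.8660)  start (4,3)  tX=1.2800 tY=0.7044  stride 1/|dx|=2.0000 1/|dy|=1.1547
    cross y-line → (4,4), t=0.7044
    cross x-line → (5,4), t=1.2800 (wall)
  → r_3 = 1.2800
beam 4: φ=270°, α=150°
  d=(-0.8660,0.5000)  start (4,3)  tX=0.4157 tY=1.2200  stride 1/|dx|=1.1547 1/|dy|=2.0000
    cross x-line → (3,3), t=0.4157
    cross y-line → (3,4), t=1.2200
    cross x-line → (2,4), t=1.5704
    cross x-line → (1,4), t=2.7251
    cross y-line → (1,5), t=3.2200 (wall)
  → r_4 = 3.2200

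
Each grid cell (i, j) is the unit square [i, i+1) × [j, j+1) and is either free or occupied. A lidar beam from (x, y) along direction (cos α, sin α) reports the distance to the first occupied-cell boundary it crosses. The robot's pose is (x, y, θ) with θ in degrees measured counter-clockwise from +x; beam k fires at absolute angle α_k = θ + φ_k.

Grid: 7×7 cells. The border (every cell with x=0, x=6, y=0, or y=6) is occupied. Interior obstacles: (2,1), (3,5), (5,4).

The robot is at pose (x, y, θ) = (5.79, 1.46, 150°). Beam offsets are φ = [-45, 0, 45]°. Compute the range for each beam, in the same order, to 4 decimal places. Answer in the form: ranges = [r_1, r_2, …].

beam 1: φ=-45°, α=105°
  cosα=-0.2588 sinα=0.9659 | (5,1) | tMaxX 3.0523 tMaxY 0.5590 | tΔX 3.8637 tΔY 1.0353
    t=0.5590 [y] (5,2)
    t=1.5943 [y] (5,3)
    t=2.6296 [y] (5,4) — stop
  → r_1 = 2.6296
beam 2: φ=0°, α=150°
  cosα=-0.8660 sinα=0.5000 | (5,1) | tMaxX 0.9122 tMaxY 1.0800 | tΔX 1.1547 tΔY 2.0000
    t=0.9122 [x] (4,1)
    t=1.0800 [y] (4,2)
    t=2.0669 [x] (3,2)
    t=3.0800 [y] (3,3)
    t=3.2216 [x] (2,3)
    t=4.3763 [x] (1,3)
    t=5.0800 [y] (1,4)
    t=5.5310 [x] (0,4) — stop
  → r_2 = 5.5310
beam 3: φ=45°, α=195°
  cosα=-0.9659 sinα=-0.2588 | (5,1) | tMaxX 0.8179 tMaxY 1.7773 | tΔX 1.0353 tΔY 3.8637
    t=0.8179 [x] (4,1)
    t=1.7773 [y] (4,0) — stop
  → r_3 = 1.7773

ranges = [2.6296, 5.5310, 1.7773]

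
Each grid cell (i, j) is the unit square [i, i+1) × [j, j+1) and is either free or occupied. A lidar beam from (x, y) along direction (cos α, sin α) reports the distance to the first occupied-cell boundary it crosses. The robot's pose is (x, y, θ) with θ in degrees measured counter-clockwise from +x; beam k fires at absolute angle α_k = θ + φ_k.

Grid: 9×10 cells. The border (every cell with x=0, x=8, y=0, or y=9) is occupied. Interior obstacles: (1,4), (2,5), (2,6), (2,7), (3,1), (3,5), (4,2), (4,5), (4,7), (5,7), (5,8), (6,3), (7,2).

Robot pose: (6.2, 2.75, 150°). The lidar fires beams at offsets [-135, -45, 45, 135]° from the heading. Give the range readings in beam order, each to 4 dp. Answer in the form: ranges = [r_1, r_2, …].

ranges = [0.8282, 0.2588, 1.2423, 1.8117]

beam 1: φ=-135°, α=15°
  d=(0.9659,0.2588)  start (6,2)  tX=0.8282 tY=0.9659  stride 1/|dx|=1.0353 1/|dy|=3.8637
    cross x-line → (7,2), t=0.8282 (wall)
  → r_1 = 0.8282
beam 2: φ=-45°, α=105°
  d=(-0.2588,0.9659)  start (6,2)  tX=0.7727 tY=0.2588  stride 1/|dx|=3.8637 1/|dy|=1.0353
    cross y-line → (6,3), t=0.2588 (wall)
  → r_2 = 0.2588
beam 3: φ=45°, α=195°
  d=(-0.9659,-0.2588)  start (6,2)  tX=0.2071 tY=2.8978  stride 1/|dx|=1.0353 1/|dy|=3.8637
    cross x-line → (5,2), t=0.2071
    cross x-line → (4,2), t=1.2423 (wall)
  → r_3 = 1.2423
beam 4: φ=135°, α=285°
  d=(0.2588,-0.9659)  start (6,2)  tX=3.0910 tY=0.7765  stride 1/|dx|=3.8637 1/|dy|=1.0353
    cross y-line → (6,1), t=0.7765
    cross y-line → (6,0), t=1.8117 (wall)
  → r_4 = 1.8117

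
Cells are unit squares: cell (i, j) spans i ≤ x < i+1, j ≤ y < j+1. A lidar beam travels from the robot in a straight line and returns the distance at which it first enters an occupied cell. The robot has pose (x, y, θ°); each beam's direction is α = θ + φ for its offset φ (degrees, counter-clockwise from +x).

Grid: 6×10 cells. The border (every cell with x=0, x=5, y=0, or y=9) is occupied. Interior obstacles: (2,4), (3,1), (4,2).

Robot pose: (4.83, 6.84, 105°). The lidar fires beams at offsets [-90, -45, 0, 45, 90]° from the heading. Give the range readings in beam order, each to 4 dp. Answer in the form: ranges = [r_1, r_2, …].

beam 1: φ=-90°, α=15°
  direction (0.9659, 0.2588); cell (4,6); t to first gridline: x 0.1760, y 0.6182 (then +1.0353 / +3.8637)
    (5,6) via x @ 0.1760  # hit
  → r_1 = 0.1760
beam 2: φ=-45°, α=60°
  direction (0.5000, 0.8660); cell (4,6); t to first gridline: x 0.3400, y 0.1848 (then +2.0000 / +1.1547)
    (4,7) via y @ 0.1848
    (5,7) via x @ 0.3400  # hit
  → r_2 = 0.3400
beam 3: φ=0°, α=105°
  direction (-0.2588, 0.9659); cell (4,6); t to first gridline: x 3.2069, y 0.1656 (then +3.8637 / +1.0353)
    (4,7) via y @ 0.1656
    (4,8) via y @ 1.2009
    (4,9) via y @ 2.2362  # hit
  → r_3 = 2.2362
beam 4: φ=45°, α=150°
  direction (-0.8660, 0.5000); cell (4,6); t to first gridline: x 0.9584, y 0.3200 (then +1.1547 / +2.0000)
    (4,7) via y @ 0.3200
    (3,7) via x @ 0.9584
    (2,7) via x @ 2.1131
    (2,8) via y @ 2.3200
    (1,8) via x @ 3.2678
    (1,9) via y @ 4.3200  # hit
  → r_4 = 4.3200
beam 5: φ=90°, α=195°
  direction (-0.9659, -0.2588); cell (4,6); t to first gridline: x 0.8593, y 3.2455 (then +1.0353 / +3.8637)
    (3,6) via x @ 0.8593
    (2,6) via x @ 1.8946
    (1,6) via x @ 2.9298
    (1,5) via y @ 3.2455
    (0,5) via x @ 3.9651  # hit
  → r_5 = 3.9651

ranges = [0.1760, 0.3400, 2.2362, 4.3200, 3.9651]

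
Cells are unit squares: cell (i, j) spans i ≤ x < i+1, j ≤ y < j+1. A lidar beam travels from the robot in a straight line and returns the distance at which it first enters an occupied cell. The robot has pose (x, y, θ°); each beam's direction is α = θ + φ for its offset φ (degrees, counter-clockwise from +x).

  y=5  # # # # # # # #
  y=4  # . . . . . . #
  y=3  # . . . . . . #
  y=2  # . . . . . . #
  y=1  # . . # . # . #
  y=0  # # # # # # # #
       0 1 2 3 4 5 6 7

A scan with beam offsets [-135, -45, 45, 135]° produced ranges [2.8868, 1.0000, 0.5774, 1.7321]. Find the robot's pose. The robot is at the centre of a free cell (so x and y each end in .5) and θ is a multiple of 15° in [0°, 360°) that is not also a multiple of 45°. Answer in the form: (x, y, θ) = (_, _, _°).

Enumerate (i+0.5, j+0.5, θ) over the 22 free cells and 16 admissible headings. For each, cast all 4 beams and compare to the given ranges.
  (2.5, 4.5, 210°): beam 1 = 0.5176 ≠ 2.8868 ✗
  (3.5, 3.5, 195°): beam 1 = 1.7321 ≠ 2.8868 ✗
  (5.5, 4.5, 105°): beam 1 = 1.7321 ≠ 2.8868 ✗
  …
  (2.5, 4.5, 75°): r_1=2.8868, r_2=1.0000, r_3=0.5774, r_4=1.7321 — all match ✓
No second candidate reproduces the full scan.

(x, y, θ) = (2.5, 4.5, 75°)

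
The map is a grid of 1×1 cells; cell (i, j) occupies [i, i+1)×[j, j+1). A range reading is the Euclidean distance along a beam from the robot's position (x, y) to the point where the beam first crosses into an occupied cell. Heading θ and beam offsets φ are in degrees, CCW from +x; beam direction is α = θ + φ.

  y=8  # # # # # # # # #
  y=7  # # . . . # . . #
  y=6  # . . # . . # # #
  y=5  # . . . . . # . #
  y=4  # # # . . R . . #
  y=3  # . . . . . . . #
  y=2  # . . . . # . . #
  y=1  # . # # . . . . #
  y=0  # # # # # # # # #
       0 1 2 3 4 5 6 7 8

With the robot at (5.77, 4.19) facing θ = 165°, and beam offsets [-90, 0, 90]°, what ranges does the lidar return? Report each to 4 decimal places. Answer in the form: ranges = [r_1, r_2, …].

beam 1: φ=-90°, α=75°
  direction (0.2588, 0.9659); cell (5,4); t to first gridline: x 0.8887, y 0.8386 (then +3.8637 / +1.0353)
    (5,5) via y @ 0.8386
    (6,5) via x @ 0.8887  # hit
  → r_1 = 0.8887
beam 2: φ=0°, α=165°
  direction (-0.9659, 0.2588); cell (5,4); t to first gridline: x 0.7972, y 3.1296 (then +1.0353 / +3.8637)
    (4,4) via x @ 0.7972
    (3,4) via x @ 1.8324
    (2,4) via x @ 2.8677  # hit
  → r_2 = 2.8677
beam 3: φ=90°, α=255°
  direction (-0.2588, -0.9659); cell (5,4); t to first gridline: x 2.9751, y 0.1967 (then +3.8637 / +1.0353)
    (5,3) via y @ 0.1967
    (5,2) via y @ 1.2320  # hit
  → r_3 = 1.2320

ranges = [0.8887, 2.8677, 1.2320]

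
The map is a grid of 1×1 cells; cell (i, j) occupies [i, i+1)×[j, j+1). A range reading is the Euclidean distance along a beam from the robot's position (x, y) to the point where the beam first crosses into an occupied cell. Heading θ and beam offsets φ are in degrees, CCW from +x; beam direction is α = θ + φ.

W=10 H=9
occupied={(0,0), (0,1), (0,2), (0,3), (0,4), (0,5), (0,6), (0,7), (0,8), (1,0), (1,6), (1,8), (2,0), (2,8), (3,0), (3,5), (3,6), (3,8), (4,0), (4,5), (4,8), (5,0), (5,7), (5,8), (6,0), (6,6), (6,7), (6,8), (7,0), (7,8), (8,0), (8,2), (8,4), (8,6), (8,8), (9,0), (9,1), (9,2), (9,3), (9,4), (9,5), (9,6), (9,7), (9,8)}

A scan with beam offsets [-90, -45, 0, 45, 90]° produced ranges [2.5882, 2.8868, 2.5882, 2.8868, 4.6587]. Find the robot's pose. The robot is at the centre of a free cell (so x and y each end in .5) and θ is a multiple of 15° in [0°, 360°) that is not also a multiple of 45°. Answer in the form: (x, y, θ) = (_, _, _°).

(x, y, θ) = (3.5, 3.5, 255°)

Enumerate (i+0.5, j+0.5, θ) over the 46 free cells and 16 admissible headings. For each, cast all 5 beams and compare to the given ranges.
  (2.5, 2.5, 210°): beam 1 = 3.0000 ≠ 2.5882 ✗
  (3.5, 4.5, 285°): beam 2 = 4.0415 ≠ 2.8868 ✗
  (1.5, 5.5, 345°): beam 1 = 1.9319 ≠ 2.5882 ✗
  …
  (3.5, 3.5, 255°): r_1=2.5882, r_2=2.8868, r_3=2.5882, r_4=2.8868, r_5=4.6587 — all match ✓
No second candidate reproduces the full scan.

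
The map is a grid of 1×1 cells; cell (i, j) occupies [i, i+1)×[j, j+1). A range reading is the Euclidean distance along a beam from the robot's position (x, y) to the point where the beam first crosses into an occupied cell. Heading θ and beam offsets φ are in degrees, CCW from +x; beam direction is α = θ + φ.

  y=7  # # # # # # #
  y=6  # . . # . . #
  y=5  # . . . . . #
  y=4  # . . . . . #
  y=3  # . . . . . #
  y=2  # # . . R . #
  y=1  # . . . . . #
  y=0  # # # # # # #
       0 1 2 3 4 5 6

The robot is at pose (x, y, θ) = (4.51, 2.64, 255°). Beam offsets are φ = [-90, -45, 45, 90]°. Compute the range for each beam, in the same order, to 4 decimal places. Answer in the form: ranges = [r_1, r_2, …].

beam 1: φ=-90°, α=165°
  direction (-0.9659, 0.2588); cell (4,2); t to first gridline: x 0.5280, y 1.3909 (then +1.0353 / +3.8637)
    (3,2) via x @ 0.5280
    (3,3) via y @ 1.3909
    (2,3) via x @ 1.5633
    (1,3) via x @ 2.5985
    (0,3) via x @ 3.6338  # hit
  → r_1 = 3.6338
beam 2: φ=-45°, α=210°
  direction (-0.8660, -0.5000); cell (4,2); t to first gridline: x 0.5889, y 1.2800 (then +1.1547 / +2.0000)
    (3,2) via x @ 0.5889
    (3,1) via y @ 1.2800
    (2,1) via x @ 1.7436
    (1,1) via x @ 2.8983
    (1,0) via y @ 3.2800  # hit
  → r_2 = 3.2800
beam 3: φ=45°, α=300°
  direction (0.5000, -0.8660); cell (4,2); t to first gridline: x 0.9800, y 0.7390 (then +2.0000 / +1.1547)
    (4,1) via y @ 0.7390
    (5,1) via x @ 0.9800
    (5,0) via y @ 1.8937  # hit
  → r_3 = 1.8937
beam 4: φ=90°, α=345°
  direction (0.9659, -0.2588); cell (4,2); t to first gridline: x 0.5073, y 2.4728 (then +1.0353 / +3.8637)
    (5,2) via x @ 0.5073
    (6,2) via x @ 1.5426  # hit
  → r_4 = 1.5426

ranges = [3.6338, 3.2800, 1.8937, 1.5426]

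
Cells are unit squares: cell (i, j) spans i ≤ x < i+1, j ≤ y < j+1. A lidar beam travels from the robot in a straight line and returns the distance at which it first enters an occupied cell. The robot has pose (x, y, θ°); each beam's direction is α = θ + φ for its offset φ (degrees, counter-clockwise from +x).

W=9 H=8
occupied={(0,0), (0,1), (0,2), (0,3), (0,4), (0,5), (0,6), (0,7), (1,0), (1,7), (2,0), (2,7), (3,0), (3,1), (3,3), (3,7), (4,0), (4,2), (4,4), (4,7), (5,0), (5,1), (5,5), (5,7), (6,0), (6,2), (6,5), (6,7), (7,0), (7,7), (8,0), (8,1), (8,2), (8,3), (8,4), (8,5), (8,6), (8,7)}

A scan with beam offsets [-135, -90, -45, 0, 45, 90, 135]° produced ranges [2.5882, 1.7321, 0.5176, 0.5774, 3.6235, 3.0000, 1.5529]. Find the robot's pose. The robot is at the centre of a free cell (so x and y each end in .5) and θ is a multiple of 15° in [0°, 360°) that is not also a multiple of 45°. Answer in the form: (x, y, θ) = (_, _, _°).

Candidates: 34 free-cell centres × 16 headings = 544 poses. Raycast each; keep the one whose scan matches to 4 dp.
  (7.5, 1.5, 105°): beam 1 = 0.5774 ≠ 2.5882 ✗
  (7.5, 1.5, 165°): beam 1 = 0.5774 ≠ 2.5882 ✗
  (7.5, 1.5, 255°): beam 1 = 1.0000 ≠ 2.5882 ✗
  …
  (2.5, 3.5, 30°): r_1=2.5882, r_2=1.7321, r_3=0.5176, r_4=0.5774, r_5=3.6235, r_6=3.0000, r_7=1.5529 — all match ✓
Only this pose fits every beam.

(x, y, θ) = (2.5, 3.5, 30°)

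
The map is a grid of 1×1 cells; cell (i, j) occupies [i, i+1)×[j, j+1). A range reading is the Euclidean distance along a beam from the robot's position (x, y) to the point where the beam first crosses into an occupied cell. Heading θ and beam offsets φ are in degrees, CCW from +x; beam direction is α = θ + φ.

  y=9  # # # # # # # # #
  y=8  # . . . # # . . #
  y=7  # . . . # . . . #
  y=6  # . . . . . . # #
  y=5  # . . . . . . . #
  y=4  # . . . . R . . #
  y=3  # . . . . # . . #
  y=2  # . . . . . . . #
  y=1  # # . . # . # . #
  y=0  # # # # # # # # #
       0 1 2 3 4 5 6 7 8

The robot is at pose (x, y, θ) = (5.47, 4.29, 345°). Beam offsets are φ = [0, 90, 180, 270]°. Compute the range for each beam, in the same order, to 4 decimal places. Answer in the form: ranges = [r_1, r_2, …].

beam 1: φ=0°, α=345°
  direction (0.9659, -0.2588); cell (5,4); t to first gridline: x 0.5487, y 1.1205 (then +1.0353 / +3.8637)
    (6,4) via x @ 0.5487
    (6,3) via y @ 1.1205
    (7,3) via x @ 1.5840
    (8,3) via x @ 2.6192  # hit
  → r_1 = 2.6192
beam 2: φ=90°, α=75°
  direction (0.2588, 0.9659); cell (5,4); t to first gridline: x 2.0478, y 0.7350 (then +3.8637 / +1.0353)
    (5,5) via y @ 0.7350
    (5,6) via y @ 1.7703
    (6,6) via x @ 2.0478
    (6,7) via y @ 2.8056
    (6,8) via y @ 3.8409
    (6,9) via y @ 4.8762  # hit
  → r_2 = 4.8762
beam 3: φ=180°, α=165°
  direction (-0.9659, 0.2588); cell (5,4); t to first gridline: x 0.4866, y 2.7432 (then +1.0353 / +3.8637)
    (4,4) via x @ 0.4866
    (3,4) via x @ 1.5219
    (2,4) via x @ 2.5571
    (2,5) via y @ 2.7432
    (1,5) via x @ 3.5924
    (0,5) via x @ 4.6277  # hit
  → r_3 = 4.6277
beam 4: φ=270°, α=255°
  direction (-0.2588, -0.9659); cell (5,4); t to first gridline: x 1.8159, y 0.3002 (then +3.8637 / +1.0353)
    (5,3) via y @ 0.3002  # hit
  → r_4 = 0.3002

ranges = [2.6192, 4.8762, 4.6277, 0.3002]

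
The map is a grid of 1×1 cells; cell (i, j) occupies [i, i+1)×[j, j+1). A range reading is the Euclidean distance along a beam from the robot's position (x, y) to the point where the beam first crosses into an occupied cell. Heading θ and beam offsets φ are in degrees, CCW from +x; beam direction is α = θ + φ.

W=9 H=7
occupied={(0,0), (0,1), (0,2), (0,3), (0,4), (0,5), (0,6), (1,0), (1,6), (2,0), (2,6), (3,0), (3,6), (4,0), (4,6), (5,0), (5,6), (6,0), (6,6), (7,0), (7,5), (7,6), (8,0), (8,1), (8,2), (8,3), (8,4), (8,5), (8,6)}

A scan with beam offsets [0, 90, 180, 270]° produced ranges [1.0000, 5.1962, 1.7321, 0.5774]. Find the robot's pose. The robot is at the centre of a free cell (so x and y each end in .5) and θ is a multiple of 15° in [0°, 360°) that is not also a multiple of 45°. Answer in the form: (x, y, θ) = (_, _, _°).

The pose lattice has 34·16 = 544 candidates. Test each by forward raycasting.
  (6.5, 4.5, 75°): beam 1 = 1.5529 ≠ 1.0000 ✗
  (5.5, 2.5, 150°): beam 1 = 5.1962 ≠ 1.0000 ✗
  (1.5, 5.5, 105°): beam 1 = 0.5176 ≠ 1.0000 ✗
  (4.5, 3.5, 240°): beam 1 = 2.8868 ≠ 1.0000 ✗
  …
  (2.5, 1.5, 330°): r_1=1.0000, r_2=5.1962, r_3=1.7321, r_4=0.5774 — all match ✓
Unique over the lattice → pose = (2.5, 1.5, 330°).

(x, y, θ) = (2.5, 1.5, 330°)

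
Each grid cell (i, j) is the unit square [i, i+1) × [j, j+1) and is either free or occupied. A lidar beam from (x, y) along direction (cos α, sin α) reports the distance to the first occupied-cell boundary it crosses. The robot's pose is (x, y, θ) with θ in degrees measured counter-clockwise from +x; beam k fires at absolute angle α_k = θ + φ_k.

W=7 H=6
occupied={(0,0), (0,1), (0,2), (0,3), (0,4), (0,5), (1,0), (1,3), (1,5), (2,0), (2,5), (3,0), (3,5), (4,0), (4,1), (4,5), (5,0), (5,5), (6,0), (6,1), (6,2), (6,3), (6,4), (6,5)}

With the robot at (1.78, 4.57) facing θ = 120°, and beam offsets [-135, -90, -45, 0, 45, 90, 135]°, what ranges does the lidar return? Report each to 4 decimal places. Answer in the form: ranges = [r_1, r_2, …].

beam 1: φ=-135°, α=345°
  cosα=0.9659 sinα=-0.2588 | (1,4) | tMaxX 0.2278 tMaxY 2.2023 | tΔX 1.0353 tΔY 3.8637
    t=0.2278 [x] (2,4)
    t=1.2630 [x] (3,4)
    t=2.2023 [y] (3,3)
    t=2.2983 [x] (4,3)
    t=3.3336 [x] (5,3)
    t=4.3689 [x] (6,3) — stop
  → r_1 = 4.3689
beam 2: φ=-90°, α=30°
  cosα=0.8660 sinα=0.5000 | (1,4) | tMaxX 0.2540 tMaxY 0.8600 | tΔX 1.1547 tΔY 2.0000
    t=0.2540 [x] (2,4)
    t=0.8600 [y] (2,5) — stop
  → r_2 = 0.8600
beam 3: φ=-45°, α=75°
  cosα=0.2588 sinα=0.9659 | (1,4) | tMaxX 0.8500 tMaxY 0.4452 | tΔX 3.8637 tΔY 1.0353
    t=0.4452 [y] (1,5) — stop
  → r_3 = 0.4452
beam 4: φ=0°, α=120°
  cosα=-0.5000 sinα=0.8660 | (1,4) | tMaxX 1.5600 tMaxY 0.4965 | tΔX 2.0000 tΔY 1.1547
    t=0.4965 [y] (1,5) — stop
  → r_4 = 0.4965
beam 5: φ=45°, α=165°
  cosα=-0.9659 sinα=0.2588 | (1,4) | tMaxX 0.8075 tMaxY 1.6614 | tΔX 1.0353 tΔY 3.8637
    t=0.8075 [x] (0,4) — stop
  → r_5 = 0.8075
beam 6: φ=90°, α=210°
  cosα=-0.8660 sinα=-0.5000 | (1,4) | tMaxX 0.9007 tMaxY 1.1400 | tΔX 1.1547 tΔY 2.0000
    t=0.9007 [x] (0,4) — stop
  → r_6 = 0.9007
beam 7: φ=135°, α=255°
  cosα=-0.2588 sinα=-0.9659 | (1,4) | tMaxX 3.0137 tMaxY 0.5901 | tΔX 3.8637 tΔY 1.0353
    t=0.5901 [y] (1,3) — stop
  → r_7 = 0.5901

ranges = [4.3689, 0.8600, 0.4452, 0.4965, 0.8075, 0.9007, 0.5901]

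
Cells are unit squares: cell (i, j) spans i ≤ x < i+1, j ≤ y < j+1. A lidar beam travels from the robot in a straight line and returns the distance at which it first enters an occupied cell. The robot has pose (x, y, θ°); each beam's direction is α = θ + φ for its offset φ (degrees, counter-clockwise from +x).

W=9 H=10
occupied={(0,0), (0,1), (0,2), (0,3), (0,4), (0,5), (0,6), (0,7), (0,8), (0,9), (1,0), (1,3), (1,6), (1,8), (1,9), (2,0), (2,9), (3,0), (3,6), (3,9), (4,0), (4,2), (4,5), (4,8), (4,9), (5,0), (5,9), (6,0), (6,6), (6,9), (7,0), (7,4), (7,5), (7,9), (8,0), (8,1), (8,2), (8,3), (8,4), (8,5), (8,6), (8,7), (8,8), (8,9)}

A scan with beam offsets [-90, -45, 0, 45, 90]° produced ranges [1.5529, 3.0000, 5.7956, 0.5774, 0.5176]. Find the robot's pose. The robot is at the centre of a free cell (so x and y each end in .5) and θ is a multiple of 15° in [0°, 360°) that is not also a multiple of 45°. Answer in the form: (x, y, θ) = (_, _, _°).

(x, y, θ) = (1.5, 2.5, 15°)

Enumerate (i+0.5, j+0.5, θ) over the 46 free cells and 16 admissible headings. For each, cast all 5 beams and compare to the given ranges.
  (3.5, 4.5, 345°): beam 1 = 3.6235 ≠ 1.5529 ✗
  (6.5, 1.5, 345°): beam 1 = 0.5176 ≠ 1.5529 ✗
  (4.5, 4.5, 300°): beam 1 = 2.8868 ≠ 1.5529 ✗
  …
  (1.5, 2.5, 15°): r_1=1.5529, r_2=3.0000, r_3=5.7956, r_4=0.5774, r_5=0.5176 — all match ✓
Unique over the lattice → pose = (1.5, 2.5, 15°).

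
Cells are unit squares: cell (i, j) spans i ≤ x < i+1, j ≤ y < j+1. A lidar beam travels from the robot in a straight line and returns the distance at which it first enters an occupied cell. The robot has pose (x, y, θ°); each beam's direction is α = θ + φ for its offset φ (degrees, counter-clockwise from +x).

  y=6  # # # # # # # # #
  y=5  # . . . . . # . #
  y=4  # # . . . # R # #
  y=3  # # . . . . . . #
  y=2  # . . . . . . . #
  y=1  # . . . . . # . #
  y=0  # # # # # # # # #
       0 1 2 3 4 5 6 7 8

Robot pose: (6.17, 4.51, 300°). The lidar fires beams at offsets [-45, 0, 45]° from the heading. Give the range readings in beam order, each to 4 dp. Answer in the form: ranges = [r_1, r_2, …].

beam 1: φ=-45°, α=255°
  dir = (cos 255°, sin 255°) = (-0.2588, -0.9659); from cell (6,4)
  next x-line at t=0.6568, next y-line at t=0.5280; Δt_x=3.8637, Δt_y=1.0353
    y: enter (6,3) at t=0.5280
    x: enter (5,3) at t=0.6568
    y: enter (5,2) at t=1.5633
    y: enter (5,1) at t=2.5985
    y: enter (5,0) at t=3.6338 ← occupied
  → r_1 = 3.6338
beam 2: φ=0°, α=300°
  dir = (cos 300°, sin 300°) = (0.5000, -0.8660); from cell (6,4)
  next x-line at t=1.6600, next y-line at t=0.5889; Δt_x=2.0000, Δt_y=1.1547
    y: enter (6,3) at t=0.5889
    x: enter (7,3) at t=1.6600
    y: enter (7,2) at t=1.7436
    y: enter (7,1) at t=2.8983
    x: enter (8,1) at t=3.6600 ← occupied
  → r_2 = 3.6600
beam 3: φ=45°, α=345°
  dir = (cos 345°, sin 345°) = (0.9659, -0.2588); from cell (6,4)
  next x-line at t=0.8593, next y-line at t=1.9705; Δt_x=1.0353, Δt_y=3.8637
    x: enter (7,4) at t=0.8593 ← occupied
  → r_3 = 0.8593

ranges = [3.6338, 3.6600, 0.8593]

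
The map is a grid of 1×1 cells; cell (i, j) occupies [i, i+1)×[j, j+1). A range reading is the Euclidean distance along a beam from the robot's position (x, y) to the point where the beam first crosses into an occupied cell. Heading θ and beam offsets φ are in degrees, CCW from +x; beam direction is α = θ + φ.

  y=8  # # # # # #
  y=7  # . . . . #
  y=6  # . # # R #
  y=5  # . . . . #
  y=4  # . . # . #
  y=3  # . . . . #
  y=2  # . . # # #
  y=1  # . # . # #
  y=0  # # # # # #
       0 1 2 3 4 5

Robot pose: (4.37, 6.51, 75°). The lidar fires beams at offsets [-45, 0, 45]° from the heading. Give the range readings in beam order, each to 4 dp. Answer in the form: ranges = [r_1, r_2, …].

ranges = [0.7275, 1.5426, 1.7205]

beam 1: φ=-45°, α=30°
  dir = (cos 30°, sin 30°) = (0.8660, 0.5000); from cell (4,6)
  next x-line at t=0.7275, next y-line at t=0.9800; Δt_x=1.1547, Δt_y=2.0000
    x: enter (5,6) at t=0.7275 ← occupied
  → r_1 = 0.7275
beam 2: φ=0°, α=75°
  dir = (cos 75°, sin 75°) = (0.2588, 0.9659); from cell (4,6)
  next x-line at t=2.4341, next y-line at t=0.5073; Δt_x=3.8637, Δt_y=1.0353
    y: enter (4,7) at t=0.5073
    y: enter (4,8) at t=1.5426 ← occupied
  → r_2 = 1.5426
beam 3: φ=45°, α=120°
  dir = (cos 120°, sin 120°) = (-0.5000, 0.8660); from cell (4,6)
  next x-line at t=0.7400, next y-line at t=0.5658; Δt_x=2.0000, Δt_y=1.1547
    y: enter (4,7) at t=0.5658
    x: enter (3,7) at t=0.7400
    y: enter (3,8) at t=1.7205 ← occupied
  → r_3 = 1.7205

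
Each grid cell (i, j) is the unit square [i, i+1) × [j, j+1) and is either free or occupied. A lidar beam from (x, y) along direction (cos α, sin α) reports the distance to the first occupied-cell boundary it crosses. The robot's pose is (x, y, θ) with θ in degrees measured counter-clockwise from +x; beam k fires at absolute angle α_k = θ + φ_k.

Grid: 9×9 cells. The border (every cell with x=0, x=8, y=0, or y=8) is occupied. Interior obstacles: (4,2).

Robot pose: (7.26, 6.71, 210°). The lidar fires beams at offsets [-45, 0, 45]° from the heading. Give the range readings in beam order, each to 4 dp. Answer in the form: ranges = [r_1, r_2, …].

ranges = [4.9842, 7.2284, 5.9114]

beam 1: φ=-45°, α=165°
  dir = (cos 165°, sin 165°) = (-0.9659, 0.2588); from cell (7,6)
  next x-line at t=0.2692, next y-line at t=1.1205; Δt_x=1.0353, Δt_y=3.8637
    x: enter (6,6) at t=0.2692
    y: enter (6,7) at t=1.1205
    x: enter (5,7) at t=1.3044
    x: enter (4,7) at t=2.3397
    x: enter (3,7) at t=3.3750
    x: enter (2,7) at t=4.4103
    y: enter (2,8) at t=4.9842 ← occupied
  → r_1 = 4.9842
beam 2: φ=0°, α=210°
  dir = (cos 210°, sin 210°) = (-0.8660, -0.5000); from cell (7,6)
  next x-line at t=0.3002, next y-line at t=1.4200; Δt_x=1.1547, Δt_y=2.0000
    x: enter (6,6) at t=0.3002
    y: enter (6,5) at t=1.4200
    x: enter (5,5) at t=1.4549
    x: enter (4,5) at t=2.6096
    y: enter (4,4) at t=3.4200
    x: enter (3,4) at t=3.7643
    x: enter (2,4) at t=4.9190
    y: enter (2,3) at t=5.4200
    x: enter (1,3) at t=6.0737
    x: enter (0,3) at t=7.2284 ← occupied
  → r_2 = 7.2284
beam 3: φ=45°, α=255°
  dir = (cos 255°, sin 255°) = (-0.2588, -0.9659); from cell (7,6)
  next x-line at t=1.0046, next y-line at t=0.7350; Δt_x=3.8637, Δt_y=1.0353
    y: enter (7,5) at t=0.7350
    x: enter (6,5) at t=1.0046
    y: enter (6,4) at t=1.7703
    y: enter (6,3) at t=2.8056
    y: enter (6,2) at t=3.8409
    x: enter (5,2) at t=4.8683
    y: enter (5,1) at t=4.8762
    y: enter (5,0) at t=5.9114 ← occupied
  → r_3 = 5.9114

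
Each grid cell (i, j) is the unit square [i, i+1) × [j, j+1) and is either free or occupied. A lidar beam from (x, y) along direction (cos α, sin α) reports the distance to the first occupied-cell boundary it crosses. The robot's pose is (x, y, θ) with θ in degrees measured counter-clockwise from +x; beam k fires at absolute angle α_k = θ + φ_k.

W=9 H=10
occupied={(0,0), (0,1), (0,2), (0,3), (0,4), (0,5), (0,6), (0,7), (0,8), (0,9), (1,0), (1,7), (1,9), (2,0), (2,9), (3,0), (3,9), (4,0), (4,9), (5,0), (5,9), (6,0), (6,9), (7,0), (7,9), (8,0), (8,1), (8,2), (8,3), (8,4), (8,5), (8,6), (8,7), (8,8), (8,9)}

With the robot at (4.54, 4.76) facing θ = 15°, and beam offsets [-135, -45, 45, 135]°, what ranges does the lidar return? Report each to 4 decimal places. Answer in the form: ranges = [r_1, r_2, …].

beam 1: φ=-135°, α=240°
  dir = (cos 240°, sin 240°) = (-0.5000, -0.8660); from cell (4,4)
  next x-line at t=1.0800, next y-line at t=0.8776; Δt_x=2.0000, Δt_y=1.1547
    y: enter (4,3) at t=0.8776
    x: enter (3,3) at t=1.0800
    y: enter (3,2) at t=2.0323
    x: enter (2,2) at t=3.0800
    y: enter (2,1) at t=3.1870
    y: enter (2,0) at t=4.3417 ← occupied
  → r_1 = 4.3417
beam 2: φ=-45°, α=330°
  dir = (cos 330°, sin 330°) = (0.8660, -0.5000); from cell (4,4)
  next x-line at t=0.5312, next y-line at t=1.5200; Δt_x=1.1547, Δt_y=2.0000
    x: enter (5,4) at t=0.5312
    y: enter (5,3) at t=1.5200
    x: enter (6,3) at t=1.6859
    x: enter (7,3) at t=2.8406
    y: enter (7,2) at t=3.5200
    x: enter (8,2) at t=3.9953 ← occupied
  → r_2 = 3.9953
beam 3: φ=45°, α=60°
  dir = (cos 60°, sin 60°) = (0.5000, 0.8660); from cell (4,4)
  next x-line at t=0.9200, next y-line at t=0.2771; Δt_x=2.0000, Δt_y=1.1547
    y: enter (4,5) at t=0.2771
    x: enter (5,5) at t=0.9200
    y: enter (5,6) at t=1.4318
    y: enter (5,7) at t=2.5865
    x: enter (6,7) at t=2.9200
    y: enter (6,8) at t=3.7412
    y: enter (6,9) at t=4.8959 ← occupied
  → r_3 = 4.8959
beam 4: φ=135°, α=150°
  dir = (cos 150°, sin 150°) = (-0.8660, 0.5000); from cell (4,4)
  next x-line at t=0.6235, next y-line at t=0.4800; Δt_x=1.1547, Δt_y=2.0000
    y: enter (4,5) at t=0.4800
    x: enter (3,5) at t=0.6235
    x: enter (2,5) at t=1.7782
    y: enter (2,6) at t=2.4800
    x: enter (1,6) at t=2.9329
    x: enter (0,6) at t=4.0876 ← occupied
  → r_4 = 4.0876

ranges = [4.3417, 3.9953, 4.8959, 4.0876]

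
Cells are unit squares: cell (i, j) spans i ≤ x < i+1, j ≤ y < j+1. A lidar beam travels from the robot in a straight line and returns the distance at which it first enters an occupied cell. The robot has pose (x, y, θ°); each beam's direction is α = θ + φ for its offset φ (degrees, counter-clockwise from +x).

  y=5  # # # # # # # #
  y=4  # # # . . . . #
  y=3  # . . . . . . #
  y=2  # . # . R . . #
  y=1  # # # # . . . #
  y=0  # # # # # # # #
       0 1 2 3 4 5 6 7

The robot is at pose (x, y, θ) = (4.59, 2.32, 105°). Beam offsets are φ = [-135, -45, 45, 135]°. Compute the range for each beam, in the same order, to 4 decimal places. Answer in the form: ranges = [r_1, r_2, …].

beam 1: φ=-135°, α=330°
  cosα=0.8660 sinα=-0.5000 | (4,2) | tMaxX 0.4734 tMaxY 0.6400 | tΔX 1.1547 tΔY 2.0000
    t=0.4734 [x] (5,2)
    t=0.6400 [y] (5,1)
    t=1.6281 [x] (6,1)
    t=2.6400 [y] (6,0) — stop
  → r_1 = 2.6400
beam 2: φ=-45°, α=60°
  cosα=0.5000 sinα=0.8660 | (4,2) | tMaxX 0.8200 tMaxY 0.7852 | tΔX 2.0000 tΔY 1.1547
    t=0.7852 [y] (4,3)
    t=0.8200 [x] (5,3)
    t=1.9399 [y] (5,4)
    t=2.8200 [x] (6,4)
    t=3.0946 [y] (6,5) — stop
  → r_2 = 3.0946
beam 3: φ=45°, α=150°
  cosα=-0.8660 sinα=0.5000 | (4,2) | tMaxX 0.6813 tMaxY 1.3600 | tΔX 1.1547 tΔY 2.0000
    t=0.6813 [x] (3,2)
    t=1.3600 [y] (3,3)
    t=1.8360 [x] (2,3)
    t=2.9907 [x] (1,3)
    t=3.3600 [y] (1,4) — stop
  → r_3 = 3.3600
beam 4: φ=135°, α=240°
  cosα=-0.5000 sinα=-0.8660 | (4,2) | tMaxX 1.1800 tMaxY 0.3695 | tΔX 2.0000 tΔY 1.1547
    t=0.3695 [y] (4,1)
    t=1.1800 [x] (3,1) — stop
  → r_4 = 1.1800

ranges = [2.6400, 3.0946, 3.3600, 1.1800]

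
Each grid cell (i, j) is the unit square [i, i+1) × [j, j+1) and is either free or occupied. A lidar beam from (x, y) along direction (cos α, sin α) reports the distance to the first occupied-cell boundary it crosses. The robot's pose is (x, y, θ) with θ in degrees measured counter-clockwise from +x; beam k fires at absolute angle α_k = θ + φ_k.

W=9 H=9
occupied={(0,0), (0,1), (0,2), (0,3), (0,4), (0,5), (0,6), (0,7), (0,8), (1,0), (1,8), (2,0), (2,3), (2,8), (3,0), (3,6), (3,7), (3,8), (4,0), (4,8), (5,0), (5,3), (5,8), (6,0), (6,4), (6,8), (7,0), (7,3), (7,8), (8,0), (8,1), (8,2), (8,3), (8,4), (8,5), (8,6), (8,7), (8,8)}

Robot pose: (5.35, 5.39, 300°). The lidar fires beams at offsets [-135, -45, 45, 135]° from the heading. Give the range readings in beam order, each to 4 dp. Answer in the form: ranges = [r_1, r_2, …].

beam 1: φ=-135°, α=165°
  cosα=-0.9659 sinα=0.2588 | (5,5) | tMaxX 0.3623 tMaxY 2.3569 | tΔX 1.0353 tΔY 3.8637
    t=0.3623 [x] (4,5)
    t=1.3976 [x] (3,5)
    t=2.3569 [y] (3,6) — stop
  → r_1 = 2.3569
beam 2: φ=-45°, α=255°
  cosα=-0.2588 sinα=-0.9659 | (5,5) | tMaxX 1.3523 tMaxY 0.4038 | tΔX 3.8637 tΔY 1.0353
    t=0.4038 [y] (5,4)
    t=1.3523 [x] (4,4)
    t=1.4390 [y] (4,3)
    t=2.4743 [y] (4,2)
    t=3.5096 [y] (4,1)
    t=4.5449 [y] (4,0) — stop
  → r_2 = 4.5449
beam 3: φ=45°, α=345°
  cosα=0.9659 sinα=-0.2588 | (5,5) | tMaxX 0.6729 tMaxY 1.5068 | tΔX 1.0353 tΔY 3.8637
    t=0.6729 [x] (6,5)
    t=1.5068 [y] (6,4) — stop
  → r_3 = 1.5068
beam 4: φ=135°, α=75°
  cosα=0.2588 sinα=0.9659 | (5,5) | tMaxX 2.5114 tMaxY 0.6315 | tΔX 3.8637 tΔY 1.0353
    t=0.6315 [y] (5,6)
    t=1.6668 [y] (5,7)
    t=2.5114 [x] (6,7)
    t=2.7021 [y] (6,8) — stop
  → r_4 = 2.7021

ranges = [2.3569, 4.5449, 1.5068, 2.7021]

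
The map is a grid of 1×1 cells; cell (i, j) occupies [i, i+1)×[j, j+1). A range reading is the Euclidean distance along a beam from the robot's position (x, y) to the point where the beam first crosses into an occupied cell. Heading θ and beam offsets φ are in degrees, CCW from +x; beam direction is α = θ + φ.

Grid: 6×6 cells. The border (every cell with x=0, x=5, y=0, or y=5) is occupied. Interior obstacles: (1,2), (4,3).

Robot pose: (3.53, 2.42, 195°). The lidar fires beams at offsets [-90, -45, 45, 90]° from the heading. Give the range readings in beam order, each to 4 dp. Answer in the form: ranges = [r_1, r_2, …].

beam 1: φ=-90°, α=105°
  dir = (cos 105°, sin 105°) = (-0.2588, 0.9659); from cell (3,2)
  next x-line at t=2.0478, next y-line at t=0.6005; Δt_x=3.8637, Δt_y=1.0353
    y: enter (3,3) at t=0.6005
    y: enter (3,4) at t=1.6357
    x: enter (2,4) at t=2.0478
    y: enter (2,5) at t=2.6710 ← occupied
  → r_1 = 2.6710
beam 2: φ=-45°, α=150°
  dir = (cos 150°, sin 150°) = (-0.8660, 0.5000); from cell (3,2)
  next x-line at t=0.6120, next y-line at t=1.1600; Δt_x=1.1547, Δt_y=2.0000
    x: enter (2,2) at t=0.6120
    y: enter (2,3) at t=1.1600
    x: enter (1,3) at t=1.7667
    x: enter (0,3) at t=2.9214 ← occupied
  → r_2 = 2.9214
beam 3: φ=45°, α=240°
  dir = (cos 240°, sin 240°) = (-0.5000, -0.8660); from cell (3,2)
  next x-line at t=1.0600, next y-line at t=0.4850; Δt_x=2.0000, Δt_y=1.1547
    y: enter (3,1) at t=0.4850
    x: enter (2,1) at t=1.0600
    y: enter (2,0) at t=1.6397 ← occupied
  → r_3 = 1.6397
beam 4: φ=90°, α=285°
  dir = (cos 285°, sin 285°) = (0.2588, -0.9659); from cell (3,2)
  next x-line at t=1.8159, next y-line at t=0.4348; Δt_x=3.8637, Δt_y=1.0353
    y: enter (3,1) at t=0.4348
    y: enter (3,0) at t=1.4701 ← occupied
  → r_4 = 1.4701

ranges = [2.6710, 2.9214, 1.6397, 1.4701]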